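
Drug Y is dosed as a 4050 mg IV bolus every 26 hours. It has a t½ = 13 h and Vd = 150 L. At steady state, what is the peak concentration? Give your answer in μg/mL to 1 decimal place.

36.0 μg/mL

τ = 26 h = 2 half-lives, so f = (1/2)^2 = 0.25.
At steady state, R = 1/(1 − 0.25) = 4/3.
Single-dose peak C₀ = D/Vd = 4050/150 = 27 μg/mL.
Steady-state peak Cmax,ss = C₀·R = 27 × 4/3 ≈ 36.000 μg/mL.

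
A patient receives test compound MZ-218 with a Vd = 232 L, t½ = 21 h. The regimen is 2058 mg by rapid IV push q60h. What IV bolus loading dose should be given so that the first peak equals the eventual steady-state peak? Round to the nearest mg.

2388 mg

f = (1/2)^(60/21) ≈ 0.138011; accumulation ratio R = 1/(1−f) ≈ 1.16011.
Loading dose to hit Cmax,ss on first dose: D_load = D_maint·R ≈ 2058 × 1.16011 ≈ 2387.51 mg.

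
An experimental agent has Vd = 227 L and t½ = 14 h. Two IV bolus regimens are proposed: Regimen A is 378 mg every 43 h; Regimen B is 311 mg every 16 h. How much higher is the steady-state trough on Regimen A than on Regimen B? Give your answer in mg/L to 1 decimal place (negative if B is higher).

-0.9 mg/L

Regimen A: f = (1/2)^(43/14) ≈ 0.1190; Cmin,ss = (378/227)·f/(1−f) ≈ 0.225 mg/L.
Regimen B: f = (1/2)^(16/14) ≈ 0.4529; Cmin,ss = (311/227)·f/(1−f) ≈ 1.134 mg/L.
Difference ≈ 0.225 − 1.134 ≈ -0.909 mg/L.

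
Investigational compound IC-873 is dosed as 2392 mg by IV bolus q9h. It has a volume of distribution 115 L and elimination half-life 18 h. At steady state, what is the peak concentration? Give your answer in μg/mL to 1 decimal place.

τ/t½ = 9/18 ≈ 0.5, so fraction remaining f = (1/2)^(9/18) ≈ 0.7071.
Accumulation ratio R = 1/(1 − f) ≈ 1/0.2929 ≈ 3.4141.
Single-dose peak C₀ = D/Vd = 2392/115 ≈ 20.800 μg/mL.
Steady-state peak Cmax,ss = C₀·R ≈ 20.800 × 3.4141 ≈ 71.013 μg/mL.

71.0 μg/mL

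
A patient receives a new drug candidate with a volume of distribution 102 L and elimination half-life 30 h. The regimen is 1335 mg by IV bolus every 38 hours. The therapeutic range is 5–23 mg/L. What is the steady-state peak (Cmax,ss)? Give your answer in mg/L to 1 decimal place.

k = ln2/t½ = ln2/30 ≈ 0.023105 h⁻¹; fraction remaining f = e^(−kτ) = e^(−0.023105×38) ≈ 0.4156.
At steady state, accumulation factor R = 1/(1 − e^(−kτ)) ≈ 1.7112.
Each bolus raises the concentration by D/Vd = 1335/102 ≈ 13.088 mg/L.
Cmax,ss = C₀/(1 − f) ≈ 13.088/0.5844 ≈ 22.396 mg/L.
Peak 22.4 mg/L vs MTC 23 mg/L: below toxic threshold.

22.4 mg/L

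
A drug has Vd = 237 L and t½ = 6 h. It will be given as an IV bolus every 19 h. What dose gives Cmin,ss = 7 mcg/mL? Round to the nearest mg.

13238 mg

τ/t½ = 19/6 ≈ 3.1667, so f = (1/2)^(19/6) ≈ 0.111362.
Cmin,ss = (D/Vd)·f/(1−f), so D = Cmin,ss·Vd·(1−f)/f.
D = 7 × 237 × (1−f)/f ≈ 7 × 237 × 7.97972 ≈ 13238.36 mg.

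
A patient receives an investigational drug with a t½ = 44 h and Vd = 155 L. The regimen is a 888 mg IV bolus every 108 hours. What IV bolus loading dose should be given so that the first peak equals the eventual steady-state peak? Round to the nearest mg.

f = (1/2)^(108/44) ≈ 0.182435; accumulation ratio R = 1/(1−f) ≈ 1.22314.
Loading dose to hit Cmax,ss on first dose: D_load = D_maint·R ≈ 888 × 1.22314 ≈ 1086.15 mg.

1086 mg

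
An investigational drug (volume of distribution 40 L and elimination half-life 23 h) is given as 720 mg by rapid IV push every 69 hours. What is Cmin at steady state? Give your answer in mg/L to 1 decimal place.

τ = 69 h = 3 half-lives, so f = (1/2)^3 = 0.125.
At steady state, R = 1/(1 − 0.125) = 8/7.
Single-dose peak C₀ = D/Vd = 720/40 = 18 mg/L.
Steady-state peak Cmax,ss = C₀·R = 18 × 8/7 ≈ 20.571 mg/L.
Steady-state trough Cmin,ss = Cmax,ss·f ≈ 20.571 × 0.125 ≈ 2.571 mg/L.

2.6 mg/L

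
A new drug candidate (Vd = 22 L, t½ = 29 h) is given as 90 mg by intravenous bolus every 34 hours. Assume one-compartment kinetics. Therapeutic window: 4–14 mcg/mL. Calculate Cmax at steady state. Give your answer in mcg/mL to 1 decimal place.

k = ln2/t½ = ln2/29 ≈ 0.023902 h⁻¹; fraction remaining f = e^(−kτ) = e^(−0.023902×34) ≈ 0.4437.
At steady state, accumulation factor R = 1/(1 − e^(−kτ)) ≈ 1.7976.
Single-dose peak C₀ = D/Vd = 90/22 ≈ 4.091 mcg/mL.
Steady-state peak Cmax,ss = C₀·R ≈ 4.091 × 1.7976 ≈ 7.354 mcg/mL.
Peak 7.4 mcg/mL vs MTC 14 mcg/mL: below toxic threshold.

7.4 mcg/mL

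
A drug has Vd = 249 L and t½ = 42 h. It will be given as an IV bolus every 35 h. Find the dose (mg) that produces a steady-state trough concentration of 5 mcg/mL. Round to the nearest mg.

973 mg

τ/t½ = 35/42 ≈ 0.83333, so f = (1/2)^(35/42) ≈ 0.561231.
Cmin,ss = (D/Vd)·f/(1−f), so D = Cmin,ss·Vd·(1−f)/f.
D = 5 × 249 × (1−f)/f ≈ 5 × 249 × 0.78180 ≈ 973.34 mg.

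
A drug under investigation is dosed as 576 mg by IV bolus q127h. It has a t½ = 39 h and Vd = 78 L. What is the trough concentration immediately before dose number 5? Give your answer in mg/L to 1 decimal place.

0.9 mg/L

f = (1/2)^(τ/t½) = (1/2)^(127/39) ≈ 0.1046.
C₀ = D/Vd = 576/78 ≈ 7.385 mg/L.
Before the 5th dose, 4 doses have been given. Superposition: Cmin = C₀·(f + f² + … + f^4).
≈ 7.385 × (0.1046 + 0.0109 + 0.0011 + 0.0001) ≈ 7.385 × 0.1167 ≈ 0.862 mg/L.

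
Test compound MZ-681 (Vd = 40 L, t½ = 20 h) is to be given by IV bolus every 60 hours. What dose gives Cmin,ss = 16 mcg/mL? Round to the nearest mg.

τ/t½ = 60/20 ≈ 3, so f = (1/2)^(60/20) ≈ 0.125000.
Cmin,ss = (D/Vd)·f/(1−f), so D = Cmin,ss·Vd·(1−f)/f.
D = 16 × 40 × (1−f)/f ≈ 16 × 40 × 7.00000 ≈ 4480.00 mg.

4480 mg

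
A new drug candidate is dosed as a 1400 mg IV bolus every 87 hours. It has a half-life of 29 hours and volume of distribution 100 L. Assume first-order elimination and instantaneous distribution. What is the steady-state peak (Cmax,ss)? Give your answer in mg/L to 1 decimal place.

τ = 87 h = 3 half-lives, so f = (1/2)^3 = 0.125.
Accumulation ratio R = 1/(1 − f) = 1/0.875 = 8/7.
Single-dose peak C₀ = D/Vd = 1400/100 = 14 mg/L.
Steady-state peak Cmax,ss = C₀·R = 14 × 8/7 ≈ 16.000 mg/L.

16.0 mg/L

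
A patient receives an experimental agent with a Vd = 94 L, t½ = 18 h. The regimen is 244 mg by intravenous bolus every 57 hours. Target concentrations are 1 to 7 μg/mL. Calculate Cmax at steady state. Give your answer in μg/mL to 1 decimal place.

τ/t½ = 57/18 ≈ 3.1667, so fraction remaining f = (1/2)^(57/18) ≈ 0.1114.
Accumulation ratio R = 1/(1 − f) ≈ 1/0.8886 ≈ 1.1254.
Single-dose peak C₀ = D/Vd = 244/94 ≈ 2.596 μg/mL.
Steady-state peak Cmax,ss = C₀·R ≈ 2.596 × 1.1254 ≈ 2.922 μg/mL.
Peak 2.9 μg/mL vs MTC 7 μg/mL: below toxic threshold.

2.9 μg/mL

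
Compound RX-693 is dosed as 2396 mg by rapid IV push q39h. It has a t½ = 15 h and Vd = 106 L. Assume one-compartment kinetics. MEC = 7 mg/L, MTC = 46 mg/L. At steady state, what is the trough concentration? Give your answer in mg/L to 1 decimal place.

k = ln2/t½ = ln2/15 ≈ 0.046210 h⁻¹; fraction remaining f = e^(−kτ) = e^(−0.046210×39) ≈ 0.1649.
Single-dose peak C₀ = D/Vd = 2396/106 ≈ 22.604 mg/L.
Steady-state trough Cmin,ss = C₀·f/(1−f) ≈ 22.604 × 0.1649/0.8351 ≈ 4.463 mg/L.
Trough 4.5 mg/L vs MEC 7 mg/L: subtherapeutic.

4.5 mg/L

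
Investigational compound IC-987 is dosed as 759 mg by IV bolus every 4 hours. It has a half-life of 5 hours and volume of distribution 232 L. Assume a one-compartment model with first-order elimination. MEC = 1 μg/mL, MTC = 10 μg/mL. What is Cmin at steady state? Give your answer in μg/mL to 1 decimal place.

4.4 μg/mL

τ/t½ = 4/5 ≈ 0.8, so fraction remaining f = (1/2)^(4/5) ≈ 0.5743.
Each bolus raises the concentration by D/Vd = 759/232 ≈ 3.272 μg/mL.
Steady-state trough Cmin,ss = C₀·f/(1−f) ≈ 3.272 × 0.5743/0.4257 ≈ 4.414 μg/mL.
Trough 4.4 μg/mL vs MEC 1 μg/mL: adequate.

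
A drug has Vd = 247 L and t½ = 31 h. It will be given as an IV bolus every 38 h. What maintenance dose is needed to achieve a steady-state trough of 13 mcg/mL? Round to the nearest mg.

4299 mg

τ/t½ = 38/31 ≈ 1.2258, so f = (1/2)^(38/31) ≈ 0.427558.
Cmin,ss = (D/Vd)·f/(1−f), so D = Cmin,ss·Vd·(1−f)/f.
D = 13 × 247 × (1−f)/f ≈ 13 × 247 × 1.33886 ≈ 4299.08 mg.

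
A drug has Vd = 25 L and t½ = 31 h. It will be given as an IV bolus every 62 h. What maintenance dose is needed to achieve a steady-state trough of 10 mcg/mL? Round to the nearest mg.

τ/t½ = 62/31 ≈ 2, so f = (1/2)^(62/31) ≈ 0.250000.
Cmin,ss = (D/Vd)·f/(1−f), so D = Cmin,ss·Vd·(1−f)/f.
D = 10 × 25 × (1−f)/f ≈ 10 × 25 × 3.00000 ≈ 750.00 mg.

750 mg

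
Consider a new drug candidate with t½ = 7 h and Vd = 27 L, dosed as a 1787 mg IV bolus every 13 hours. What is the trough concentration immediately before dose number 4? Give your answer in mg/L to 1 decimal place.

24.7 mg/L

f = (1/2)^(τ/t½) = (1/2)^(13/7) ≈ 0.2760.
C₀ = D/Vd = 1787/27 ≈ 66.185 mg/L.
Before the 4th dose, 3 doses have been given. Superposition: Cmin = C₀·(f + f² + … + f^3).
≈ 66.185 × (0.2760 + 0.0762 + 0.0210) ≈ 66.185 × 0.3732 ≈ 24.700 mg/L.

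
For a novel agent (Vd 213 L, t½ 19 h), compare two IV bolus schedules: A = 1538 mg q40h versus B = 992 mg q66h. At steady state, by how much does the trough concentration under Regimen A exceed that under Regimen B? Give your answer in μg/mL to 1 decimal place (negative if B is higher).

Regimen A: f = (1/2)^(40/19) ≈ 0.2324; Cmin,ss = (1538/213)·f/(1−f) ≈ 2.186 μg/mL.
Regimen B: f = (1/2)^(66/19) ≈ 0.0900; Cmin,ss = (992/213)·f/(1−f) ≈ 0.461 μg/mL.
Difference ≈ 2.186 − 0.461 ≈ 1.725 μg/mL.

1.7 μg/mL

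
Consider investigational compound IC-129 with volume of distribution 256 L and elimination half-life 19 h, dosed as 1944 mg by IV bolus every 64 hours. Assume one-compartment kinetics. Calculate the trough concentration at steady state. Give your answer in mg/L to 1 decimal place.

k = ln2/t½ = ln2/19 ≈ 0.036481 h⁻¹; fraction remaining f = e^(−kτ) = e^(−0.036481×64) ≈ 0.0968.
Accumulation ratio R = 1/(1 − f) ≈ 1/0.9032 ≈ 1.1072.
Each bolus raises the concentration by D/Vd = 1944/256 ≈ 7.594 mg/L.
Steady-state peak Cmax,ss = C₀·R ≈ 7.594 × 1.1072 ≈ 8.408 mg/L.
One interval later, Cmin,ss = Cmax,ss·e^(−kτ) ≈ 8.408 × 0.0968 ≈ 0.814 mg/L.

0.8 mg/L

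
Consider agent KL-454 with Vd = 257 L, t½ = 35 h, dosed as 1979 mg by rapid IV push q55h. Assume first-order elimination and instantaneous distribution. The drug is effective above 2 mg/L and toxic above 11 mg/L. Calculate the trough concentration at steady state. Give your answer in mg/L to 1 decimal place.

Over one 55-h interval, 55/35 ≈ 1.5714 half-lives elapse, leaving f ≈ 0.3365 of each dose.
Accumulation ratio R = 1/(1 − f) ≈ 1/0.6635 ≈ 1.5072.
Each bolus raises the concentration by D/Vd = 1979/257 ≈ 7.700 mg/L.
Steady-state peak Cmax,ss = C₀·R ≈ 7.700 × 1.5072 ≈ 11.605 mg/L.
One interval later, Cmin,ss = Cmax,ss·e^(−kτ) ≈ 11.605 × 0.3365 ≈ 3.905 mg/L.
Trough 3.9 mg/L vs MEC 2 mg/L: adequate.

3.9 mg/L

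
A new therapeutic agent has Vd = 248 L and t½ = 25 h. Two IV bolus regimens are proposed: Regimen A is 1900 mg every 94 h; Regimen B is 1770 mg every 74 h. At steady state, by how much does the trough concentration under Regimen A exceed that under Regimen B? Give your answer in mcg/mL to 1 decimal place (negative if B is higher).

Regimen A: f = (1/2)^(94/25) ≈ 0.0738; Cmin,ss = (1900/248)·f/(1−f) ≈ 0.610 mcg/mL.
Regimen B: f = (1/2)^(74/25) ≈ 0.1285; Cmin,ss = (1770/248)·f/(1−f) ≈ 1.052 mcg/mL.
Difference ≈ 0.610 − 1.052 ≈ -0.442 mcg/mL.

-0.4 mcg/mL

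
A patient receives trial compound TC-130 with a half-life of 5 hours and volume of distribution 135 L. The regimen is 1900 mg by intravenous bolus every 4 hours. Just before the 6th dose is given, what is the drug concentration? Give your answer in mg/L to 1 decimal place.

17.8 mg/L

f = (1/2)^(τ/t½) = (1/2)^(4/5) ≈ 0.5743.
C₀ = D/Vd = 1900/135 ≈ 14.074 mg/L.
Before the 6th dose, 5 doses have been given. Superposition: Cmin = C₀·(f + f² + … + f^5).
≈ 14.074 × (0.5743 + 0.3298 + 0.1894 + 0.1088 + 0.0625) ≈ 14.074 × 1.2648 ≈ 17.801 mg/L.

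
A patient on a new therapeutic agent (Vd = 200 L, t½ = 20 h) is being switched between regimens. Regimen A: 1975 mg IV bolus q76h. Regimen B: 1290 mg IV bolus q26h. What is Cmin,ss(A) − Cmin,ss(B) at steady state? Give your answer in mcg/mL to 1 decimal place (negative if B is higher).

-3.6 mcg/mL

Regimen A: f = (1/2)^(76/20) ≈ 0.0718; Cmin,ss = (1975/200)·f/(1−f) ≈ 0.764 mcg/mL.
Regimen B: f = (1/2)^(26/20) ≈ 0.4061; Cmin,ss = (1290/200)·f/(1−f) ≈ 4.410 mcg/mL.
Difference ≈ 0.764 − 4.410 ≈ -3.646 mcg/mL.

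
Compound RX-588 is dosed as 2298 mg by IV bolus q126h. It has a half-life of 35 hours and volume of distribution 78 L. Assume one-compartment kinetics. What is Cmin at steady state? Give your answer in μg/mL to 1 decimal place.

Over one 126-h interval, 126/35 ≈ 3.6 half-lives elapse, leaving f ≈ 0.0825 of each dose.
Single-dose peak C₀ = D/Vd = 2298/78 ≈ 29.462 μg/mL.
Steady-state trough Cmin,ss = C₀·f/(1−f) ≈ 29.462 × 0.0825/0.9175 ≈ 2.649 μg/mL.

2.6 μg/mL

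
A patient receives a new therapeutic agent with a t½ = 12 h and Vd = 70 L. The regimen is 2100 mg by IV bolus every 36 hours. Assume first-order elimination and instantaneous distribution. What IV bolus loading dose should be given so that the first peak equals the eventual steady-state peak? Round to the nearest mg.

2400 mg

f = (1/2)^(36/12) ≈ 0.125000; accumulation ratio R = 1/(1−f) ≈ 1.14286.
Loading dose to hit Cmax,ss on first dose: D_load = D_maint·R ≈ 2100 × 1.14286 ≈ 2400.01 mg.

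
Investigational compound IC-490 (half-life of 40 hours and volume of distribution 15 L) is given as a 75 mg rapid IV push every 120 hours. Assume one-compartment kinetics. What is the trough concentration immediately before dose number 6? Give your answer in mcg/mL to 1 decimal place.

0.7 mcg/mL

f = (1/2)^(τ/t½) = (1/2)^(120/40) ≈ 0.1250.
C₀ = D/Vd = 75/15 ≈ 5.000 mcg/mL.
Before the 6th dose, 5 doses have been given. Superposition: Cmin = C₀·(f + f² + … + f^5).
≈ 5.000 × (0.1250 + 0.0156 + 0.0020 + 0.0002 + 0.0000) ≈ 5.000 × 0.1428 ≈ 0.714 mcg/mL.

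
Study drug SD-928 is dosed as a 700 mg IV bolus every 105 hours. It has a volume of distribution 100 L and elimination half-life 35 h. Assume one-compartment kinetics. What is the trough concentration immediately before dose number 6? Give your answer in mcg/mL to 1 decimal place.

f = (1/2)^(τ/t½) = (1/2)^(105/35) ≈ 0.1250.
C₀ = D/Vd = 700/100 ≈ 7.000 mcg/mL.
Before the 6th dose, 5 doses have been given. Superposition: Cmin = C₀·(f + f² + … + f^5).
≈ 7.000 × (0.1250 + 0.0156 + 0.0020 + 0.0002 + 0.0000) ≈ 7.000 × 0.1428 ≈ 1.000 mcg/mL.

1.0 mcg/mL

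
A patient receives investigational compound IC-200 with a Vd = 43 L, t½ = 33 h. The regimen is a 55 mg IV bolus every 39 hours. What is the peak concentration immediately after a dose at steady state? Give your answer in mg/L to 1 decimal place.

k = ln2/t½ = ln2/33 ≈ 0.021004 h⁻¹; fraction remaining f = e^(−kτ) = e^(−0.021004×39) ≈ 0.4408.
Accumulation ratio R = 1/(1 − f) ≈ 1/0.5592 ≈ 1.7883.
Each bolus raises the concentration by D/Vd = 55/43 ≈ 1.279 mg/L.
Steady-state peak Cmax,ss = C₀·R ≈ 1.279 × 1.7883 ≈ 2.287 mg/L.

2.3 mg/L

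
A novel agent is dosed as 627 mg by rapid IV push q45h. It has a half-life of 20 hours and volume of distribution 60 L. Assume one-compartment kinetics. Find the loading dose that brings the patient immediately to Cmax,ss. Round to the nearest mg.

f = (1/2)^(45/20) ≈ 0.210224; accumulation ratio R = 1/(1−f) ≈ 1.26618.
Loading dose to hit Cmax,ss on first dose: D_load = D_maint·R ≈ 627 × 1.26618 ≈ 793.89 mg.

794 mg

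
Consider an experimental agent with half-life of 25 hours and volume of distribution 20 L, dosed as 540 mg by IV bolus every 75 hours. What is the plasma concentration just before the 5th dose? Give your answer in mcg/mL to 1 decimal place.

f = (1/2)^(τ/t½) = (1/2)^(75/25) ≈ 0.1250.
C₀ = D/Vd = 540/20 ≈ 27.000 mcg/mL.
Before the 5th dose, 4 doses have been given. Superposition: Cmin = C₀·(f + f² + … + f^4).
≈ 27.000 × (0.1250 + 0.0156 + 0.0020 + 0.0002) ≈ 27.000 × 0.1428 ≈ 3.856 mcg/mL.

3.9 mcg/mL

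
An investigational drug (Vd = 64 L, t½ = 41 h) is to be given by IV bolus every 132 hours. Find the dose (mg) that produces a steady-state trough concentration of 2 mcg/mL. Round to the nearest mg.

τ/t½ = 132/41 ≈ 3.2195, so f = (1/2)^(132/41) ≈ 0.107357.
Cmin,ss = (D/Vd)·f/(1−f), so D = Cmin,ss·Vd·(1−f)/f.
D = 2 × 64 × (1−f)/f ≈ 2 × 64 × 8.31472 ≈ 1064.28 mg.

1064 mg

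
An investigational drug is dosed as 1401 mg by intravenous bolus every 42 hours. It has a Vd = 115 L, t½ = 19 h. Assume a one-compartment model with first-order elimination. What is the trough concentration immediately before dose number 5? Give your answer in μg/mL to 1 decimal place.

f = (1/2)^(τ/t½) = (1/2)^(42/19) ≈ 0.2161.
C₀ = D/Vd = 1401/115 ≈ 12.183 μg/mL.
Before the 5th dose, 4 doses have been given. Superposition: Cmin = C₀·(f + f² + … + f^4).
≈ 12.183 × (0.2161 + 0.0467 + 0.0101 + 0.0022) ≈ 12.183 × 0.2751 ≈ 3.352 μg/mL.

3.4 μg/mL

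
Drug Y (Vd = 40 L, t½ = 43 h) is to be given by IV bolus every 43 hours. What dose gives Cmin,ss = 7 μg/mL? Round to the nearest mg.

280 mg

τ/t½ = 43/43 ≈ 1, so f = (1/2)^(43/43) ≈ 0.500000.
Cmin,ss = (D/Vd)·f/(1−f), so D = Cmin,ss·Vd·(1−f)/f.
D = 7 × 40 × (1−f)/f ≈ 7 × 40 × 1.00000 ≈ 280.00 mg.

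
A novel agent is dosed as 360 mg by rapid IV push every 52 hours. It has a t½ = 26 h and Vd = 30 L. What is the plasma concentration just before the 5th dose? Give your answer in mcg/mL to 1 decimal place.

f = (1/2)^(τ/t½) = (1/2)^(52/26) ≈ 0.2500.
C₀ = D/Vd = 360/30 ≈ 12.000 mcg/mL.
Before the 5th dose, 4 doses have been given. Superposition: Cmin = C₀·(f + f² + … + f^4).
≈ 12.000 × (0.2500 + 0.0625 + 0.0156 + 0.0039) ≈ 12.000 × 0.3320 ≈ 3.984 mcg/mL.

4.0 mcg/mL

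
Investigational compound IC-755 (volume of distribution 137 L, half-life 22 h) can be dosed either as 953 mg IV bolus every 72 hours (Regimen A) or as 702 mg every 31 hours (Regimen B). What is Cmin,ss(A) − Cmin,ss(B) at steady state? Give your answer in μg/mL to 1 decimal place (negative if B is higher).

Regimen A: f = (1/2)^(72/22) ≈ 0.1035; Cmin,ss = (953/137)·f/(1−f) ≈ 0.803 μg/mL.
Regimen B: f = (1/2)^(31/22) ≈ 0.3765; Cmin,ss = (702/137)·f/(1−f) ≈ 3.094 μg/mL.
Difference ≈ 0.803 − 3.094 ≈ -2.291 μg/mL.

-2.3 μg/mL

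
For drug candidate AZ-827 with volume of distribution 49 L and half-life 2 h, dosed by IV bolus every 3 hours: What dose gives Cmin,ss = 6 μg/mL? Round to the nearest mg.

538 mg

τ/t½ = 3/2 ≈ 1.5, so f = (1/2)^(3/2) ≈ 0.353553.
Cmin,ss = (D/Vd)·f/(1−f), so D = Cmin,ss·Vd·(1−f)/f.
D = 6 × 49 × (1−f)/f ≈ 6 × 49 × 1.82843 ≈ 537.56 mg.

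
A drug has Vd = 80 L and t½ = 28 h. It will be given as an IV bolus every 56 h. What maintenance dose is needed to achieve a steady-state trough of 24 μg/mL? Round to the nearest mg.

τ/t½ = 56/28 ≈ 2, so f = (1/2)^(56/28) ≈ 0.250000.
Cmin,ss = (D/Vd)·f/(1−f), so D = Cmin,ss·Vd·(1−f)/f.
D = 24 × 80 × (1−f)/f ≈ 24 × 80 × 3.00000 ≈ 5760.00 mg.

5760 mg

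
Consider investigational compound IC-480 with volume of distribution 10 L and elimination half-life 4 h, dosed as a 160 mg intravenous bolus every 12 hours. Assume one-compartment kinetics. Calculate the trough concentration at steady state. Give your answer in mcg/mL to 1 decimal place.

τ = 12 h = 3 half-lives, so f = (1/2)^3 = 0.125.
Accumulation ratio R = 1/(1 − f) = 1/0.875 = 8/7.
Single-dose peak C₀ = D/Vd = 160/10 = 16 mcg/mL.
Steady-state peak Cmax,ss = C₀·R = 16 × 8/7 ≈ 18.286 mcg/mL.
Steady-state trough Cmin,ss = Cmax,ss·f ≈ 18.286 × 0.125 ≈ 2.286 mcg/mL.

2.3 mcg/mL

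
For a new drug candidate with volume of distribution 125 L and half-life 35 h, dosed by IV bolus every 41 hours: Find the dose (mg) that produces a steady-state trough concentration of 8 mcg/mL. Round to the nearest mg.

τ/t½ = 41/35 ≈ 1.1714, so f = (1/2)^(41/35) ≈ 0.443981.
Cmin,ss = (D/Vd)·f/(1−f), so D = Cmin,ss·Vd·(1−f)/f.
D = 8 × 125 × (1−f)/f ≈ 8 × 125 × 1.25235 ≈ 1252.35 mg.

1252 mg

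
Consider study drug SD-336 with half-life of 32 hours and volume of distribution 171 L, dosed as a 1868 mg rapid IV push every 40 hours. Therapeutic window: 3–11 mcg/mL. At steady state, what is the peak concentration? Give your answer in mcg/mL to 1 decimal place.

18.8 mcg/mL

τ/t½ = 40/32 ≈ 1.25, so fraction remaining f = (1/2)^(40/32) ≈ 0.4204.
Accumulation ratio R = 1/(1 − f) ≈ 1/0.5796 ≈ 1.7253.
Single-dose peak C₀ = D/Vd = 1868/171 ≈ 10.924 mcg/mL.
Steady-state peak Cmax,ss = C₀·R ≈ 10.924 × 1.7253 ≈ 18.847 mcg/mL.
Peak 18.8 mcg/mL vs MTC 11 mcg/mL: exceeds toxic threshold.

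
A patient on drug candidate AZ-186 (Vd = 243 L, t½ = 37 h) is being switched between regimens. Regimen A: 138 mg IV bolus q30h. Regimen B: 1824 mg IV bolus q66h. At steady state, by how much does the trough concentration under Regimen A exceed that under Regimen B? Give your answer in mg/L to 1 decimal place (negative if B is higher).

-2.3 mg/L

Regimen A: f = (1/2)^(30/37) ≈ 0.5701; Cmin,ss = (138/243)·f/(1−f) ≈ 0.753 mg/L.
Regimen B: f = (1/2)^(66/37) ≈ 0.2904; Cmin,ss = (1824/243)·f/(1−f) ≈ 3.072 mg/L.
Difference ≈ 0.753 − 3.072 ≈ -2.319 mg/L.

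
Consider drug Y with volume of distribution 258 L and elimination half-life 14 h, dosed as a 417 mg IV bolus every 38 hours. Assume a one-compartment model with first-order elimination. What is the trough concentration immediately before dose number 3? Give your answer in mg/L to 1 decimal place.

f = (1/2)^(τ/t½) = (1/2)^(38/14) ≈ 0.1524.
C₀ = D/Vd = 417/258 ≈ 1.616 mg/L.
Before the 3rd dose, 2 doses have been given. Superposition: Cmin = C₀·(f + f²).
≈ 1.616 × (0.1524 + 0.0232) ≈ 1.616 × 0.1756 ≈ 0.284 mg/L.

0.3 mg/L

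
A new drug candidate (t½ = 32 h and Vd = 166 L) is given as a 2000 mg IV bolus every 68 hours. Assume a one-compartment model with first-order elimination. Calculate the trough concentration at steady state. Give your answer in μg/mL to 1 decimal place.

Over one 68-h interval, 68/32 ≈ 2.125 half-lives elapse, leaving f ≈ 0.2293 of each dose.
Each bolus raises the concentration by D/Vd = 2000/166 ≈ 12.048 μg/mL.
Steady-state trough Cmin,ss = C₀·f/(1−f) ≈ 12.048 × 0.2293/0.7707 ≈ 3.585 μg/mL.

3.6 μg/mL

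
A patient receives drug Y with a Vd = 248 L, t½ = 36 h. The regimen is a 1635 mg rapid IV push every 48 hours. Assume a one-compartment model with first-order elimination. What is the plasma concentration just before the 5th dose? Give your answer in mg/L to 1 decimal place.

f = (1/2)^(τ/t½) = (1/2)^(48/36) ≈ 0.3969.
C₀ = D/Vd = 1635/248 ≈ 6.593 mg/L.
Before the 5th dose, 4 doses have been given. Superposition: Cmin = C₀·(f + f² + … + f^4).
≈ 6.593 × (0.3969 + 0.1575 + 0.0625 + 0.0248) ≈ 6.593 × 0.6417 ≈ 4.231 mg/L.

4.2 mg/L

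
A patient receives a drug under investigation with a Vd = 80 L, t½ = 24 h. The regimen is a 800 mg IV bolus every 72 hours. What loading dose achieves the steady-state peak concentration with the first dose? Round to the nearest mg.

f = (1/2)^(72/24) ≈ 0.125000; accumulation ratio R = 1/(1−f) ≈ 1.14286.
Loading dose to hit Cmax,ss on first dose: D_load = D_maint·R ≈ 800 × 1.14286 ≈ 914.29 mg.

914 mg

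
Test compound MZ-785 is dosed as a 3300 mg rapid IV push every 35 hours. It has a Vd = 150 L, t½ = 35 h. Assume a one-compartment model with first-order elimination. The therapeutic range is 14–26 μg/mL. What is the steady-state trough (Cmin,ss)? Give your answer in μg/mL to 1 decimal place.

22.0 μg/mL

The dosing interval is 1 half-life, so f = 2^(−1) = 0.5.
Accumulation ratio R = 1/(1 − f) = 1/0.5 = 2/1.
Single-dose peak C₀ = D/Vd = 3300/150 = 22 μg/mL.
Steady-state peak Cmax,ss = C₀·R = 22 × 2/1 ≈ 44.000 μg/mL.
Steady-state trough Cmin,ss = Cmax,ss·f ≈ 44.000 × 0.5 ≈ 22.000 μg/mL.
Trough 22.0 μg/mL vs MEC 14 μg/mL: adequate.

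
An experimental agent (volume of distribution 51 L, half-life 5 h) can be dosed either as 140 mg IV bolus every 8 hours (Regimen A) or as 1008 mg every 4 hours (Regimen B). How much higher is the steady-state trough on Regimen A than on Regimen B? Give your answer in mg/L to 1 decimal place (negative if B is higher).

Regimen A: f = (1/2)^(8/5) ≈ 0.3299; Cmin,ss = (140/51)·f/(1−f) ≈ 1.351 mg/L.
Regimen B: f = (1/2)^(4/5) ≈ 0.5743; Cmin,ss = (1008/51)·f/(1−f) ≈ 26.664 mg/L.
Difference ≈ 1.351 − 26.664 ≈ -25.313 mg/L.

-25.3 mg/L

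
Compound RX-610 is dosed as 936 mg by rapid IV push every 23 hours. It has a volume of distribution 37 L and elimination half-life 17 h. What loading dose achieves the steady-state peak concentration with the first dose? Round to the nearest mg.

1538 mg

f = (1/2)^(23/17) ≈ 0.391493; accumulation ratio R = 1/(1−f) ≈ 1.64337.
Loading dose to hit Cmax,ss on first dose: D_load = D_maint·R ≈ 936 × 1.64337 ≈ 1538.19 mg.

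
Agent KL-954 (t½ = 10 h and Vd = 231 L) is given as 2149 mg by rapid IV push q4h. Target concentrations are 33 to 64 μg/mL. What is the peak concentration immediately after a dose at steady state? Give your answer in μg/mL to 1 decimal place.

38.4 μg/mL

τ/t½ = 4/10 ≈ 0.4, so fraction remaining f = (1/2)^(4/10) ≈ 0.7579.
At steady state, accumulation factor R = 1/(1 − e^(−kτ)) ≈ 4.1305.
Each bolus raises the concentration by D/Vd = 2149/231 ≈ 9.303 μg/mL.
Cmax,ss = C₀/(1 − f) ≈ 9.303/0.2421 ≈ 38.426 μg/mL.
Peak 38.4 μg/mL vs MTC 64 μg/mL: below toxic threshold.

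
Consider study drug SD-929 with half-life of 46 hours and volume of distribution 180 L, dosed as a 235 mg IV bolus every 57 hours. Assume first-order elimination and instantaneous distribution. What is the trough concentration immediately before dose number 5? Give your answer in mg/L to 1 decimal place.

0.9 mg/L

f = (1/2)^(τ/t½) = (1/2)^(57/46) ≈ 0.4236.
C₀ = D/Vd = 235/180 ≈ 1.306 mg/L.
Before the 5th dose, 4 doses have been given. Superposition: Cmin = C₀·(f + f² + … + f^4).
≈ 1.306 × (0.4236 + 0.1794 + 0.0760 + 0.0322) ≈ 1.306 × 0.7112 ≈ 0.929 mg/L.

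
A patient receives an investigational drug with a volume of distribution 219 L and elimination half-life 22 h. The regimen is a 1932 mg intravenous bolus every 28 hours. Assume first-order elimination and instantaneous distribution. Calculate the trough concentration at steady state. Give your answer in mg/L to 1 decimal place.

6.2 mg/L

τ/t½ = 28/22 ≈ 1.2727, so fraction remaining f = (1/2)^(28/22) ≈ 0.4139.
At steady state, accumulation factor R = 1/(1 − e^(−kτ)) ≈ 1.7062.
Each bolus raises the concentration by D/Vd = 1932/219 ≈ 8.822 mg/L.
Cmax,ss = C₀/(1 − f) ≈ 8.822/0.5861 ≈ 15.052 mg/L.
Steady-state trough Cmin,ss = Cmax,ss·f ≈ 15.052 × 0.4139 ≈ 6.230 mg/L.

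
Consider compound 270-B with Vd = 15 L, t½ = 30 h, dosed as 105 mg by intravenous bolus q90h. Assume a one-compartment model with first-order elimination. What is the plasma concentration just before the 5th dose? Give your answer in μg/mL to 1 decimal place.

1.0 μg/mL

f = (1/2)^(τ/t½) = (1/2)^(90/30) ≈ 0.1250.
C₀ = D/Vd = 105/15 ≈ 7.000 μg/mL.
Before the 5th dose, 4 doses have been given. Superposition: Cmin = C₀·(f + f² + … + f^4).
≈ 7.000 × (0.1250 + 0.0156 + 0.0020 + 0.0002) ≈ 7.000 × 0.1428 ≈ 1.000 μg/mL.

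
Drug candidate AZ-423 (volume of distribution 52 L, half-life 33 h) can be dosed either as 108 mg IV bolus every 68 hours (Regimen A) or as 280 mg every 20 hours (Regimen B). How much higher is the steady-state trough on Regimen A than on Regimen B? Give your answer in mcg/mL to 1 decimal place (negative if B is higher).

-9.7 mcg/mL

Regimen A: f = (1/2)^(68/33) ≈ 0.2397; Cmin,ss = (108/52)·f/(1−f) ≈ 0.655 mcg/mL.
Regimen B: f = (1/2)^(20/33) ≈ 0.6570; Cmin,ss = (280/52)·f/(1−f) ≈ 10.314 mcg/mL.
Difference ≈ 0.655 − 10.314 ≈ -9.659 mcg/mL.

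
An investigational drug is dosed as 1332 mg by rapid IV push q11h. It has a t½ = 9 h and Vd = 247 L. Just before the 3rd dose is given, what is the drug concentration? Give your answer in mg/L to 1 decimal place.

f = (1/2)^(τ/t½) = (1/2)^(11/9) ≈ 0.4286.
C₀ = D/Vd = 1332/247 ≈ 5.393 mg/L.
Before the 3rd dose, 2 doses have been given. Superposition: Cmin = C₀·(f + f²).
≈ 5.393 × (0.4286 + 0.1837) ≈ 5.393 × 0.6123 ≈ 3.302 mg/L.

3.3 mg/L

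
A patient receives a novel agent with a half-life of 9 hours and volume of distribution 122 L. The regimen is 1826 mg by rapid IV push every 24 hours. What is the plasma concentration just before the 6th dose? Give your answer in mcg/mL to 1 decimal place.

f = (1/2)^(τ/t½) = (1/2)^(24/9) ≈ 0.1575.
C₀ = D/Vd = 1826/122 ≈ 14.967 mcg/mL.
Before the 6th dose, 5 doses have been given. Superposition: Cmin = C₀·(f + f² + … + f^5).
≈ 14.967 × (0.1575 + 0.0248 + 0.0039 + 0.0006 + 0.0001) ≈ 14.967 × 0.1869 ≈ 2.797 mcg/mL.

2.8 mcg/mL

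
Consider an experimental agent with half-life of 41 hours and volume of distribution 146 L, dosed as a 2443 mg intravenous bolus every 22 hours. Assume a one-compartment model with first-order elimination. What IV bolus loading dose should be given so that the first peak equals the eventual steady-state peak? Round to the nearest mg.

f = (1/2)^(22/41) ≈ 0.689401; accumulation ratio R = 1/(1−f) ≈ 3.21959.
Loading dose to hit Cmax,ss on first dose: D_load = D_maint·R ≈ 2443 × 3.21959 ≈ 7865.46 mg.

7865 mg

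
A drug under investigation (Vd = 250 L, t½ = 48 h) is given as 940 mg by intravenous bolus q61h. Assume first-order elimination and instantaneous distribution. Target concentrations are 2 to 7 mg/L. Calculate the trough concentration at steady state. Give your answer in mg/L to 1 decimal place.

k = ln2/t½ = ln2/48 ≈ 0.014441 h⁻¹; fraction remaining f = e^(−kτ) = e^(−0.014441×61) ≈ 0.4144.
Accumulation ratio R = 1/(1 − f) ≈ 1/0.5856 ≈ 1.7077.
Each bolus raises the concentration by D/Vd = 940/250 ≈ 3.760 mg/L.
Steady-state peak Cmax,ss = C₀·R ≈ 3.760 × 1.7077 ≈ 6.421 mg/L.
Steady-state trough Cmin,ss = Cmax,ss·f ≈ 6.421 × 0.4144 ≈ 2.661 mg/L.
Trough 2.7 mg/L vs MEC 2 mg/L: adequate.

2.7 mg/L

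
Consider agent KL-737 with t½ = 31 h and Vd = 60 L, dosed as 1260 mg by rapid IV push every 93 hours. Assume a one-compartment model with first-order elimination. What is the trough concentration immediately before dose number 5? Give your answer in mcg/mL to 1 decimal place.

f = (1/2)^(τ/t½) = (1/2)^(93/31) ≈ 0.1250.
C₀ = D/Vd = 1260/60 ≈ 21.000 mcg/mL.
Before the 5th dose, 4 doses have been given. Superposition: Cmin = C₀·(f + f² + … + f^4).
≈ 21.000 × (0.1250 + 0.0156 + 0.0020 + 0.0002) ≈ 21.000 × 0.1428 ≈ 2.999 mcg/mL.

3.0 mcg/mL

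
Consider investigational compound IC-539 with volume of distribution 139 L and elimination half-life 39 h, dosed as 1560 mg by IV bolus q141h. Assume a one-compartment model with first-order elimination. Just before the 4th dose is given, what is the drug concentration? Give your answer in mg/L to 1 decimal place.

1.0 mg/L

f = (1/2)^(τ/t½) = (1/2)^(141/39) ≈ 0.0816.
C₀ = D/Vd = 1560/139 ≈ 11.223 mg/L.
Before the 4th dose, 3 doses have been given. Superposition: Cmin = C₀·(f + f² + … + f^3).
≈ 11.223 × (0.0816 + 0.0067 + 0.0005) ≈ 11.223 × 0.0888 ≈ 0.997 mg/L.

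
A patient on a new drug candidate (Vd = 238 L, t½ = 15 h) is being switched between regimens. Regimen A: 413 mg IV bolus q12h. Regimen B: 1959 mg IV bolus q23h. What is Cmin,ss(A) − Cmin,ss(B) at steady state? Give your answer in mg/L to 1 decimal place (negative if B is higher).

-2.0 mg/L

Regimen A: f = (1/2)^(12/15) ≈ 0.5743; Cmin,ss = (413/238)·f/(1−f) ≈ 2.341 mg/L.
Regimen B: f = (1/2)^(23/15) ≈ 0.3455; Cmin,ss = (1959/238)·f/(1−f) ≈ 4.345 mg/L.
Difference ≈ 2.341 − 4.345 ≈ -2.004 mg/L.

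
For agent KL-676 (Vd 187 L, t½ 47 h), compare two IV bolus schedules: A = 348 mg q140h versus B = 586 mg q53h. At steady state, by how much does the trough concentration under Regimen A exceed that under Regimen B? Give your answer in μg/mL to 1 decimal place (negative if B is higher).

-2.4 μg/mL

Regimen A: f = (1/2)^(140/47) ≈ 0.1269; Cmin,ss = (348/187)·f/(1−f) ≈ 0.270 μg/mL.
Regimen B: f = (1/2)^(53/47) ≈ 0.4577; Cmin,ss = (586/187)·f/(1−f) ≈ 2.645 μg/mL.
Difference ≈ 0.270 − 2.645 ≈ -2.375 μg/mL.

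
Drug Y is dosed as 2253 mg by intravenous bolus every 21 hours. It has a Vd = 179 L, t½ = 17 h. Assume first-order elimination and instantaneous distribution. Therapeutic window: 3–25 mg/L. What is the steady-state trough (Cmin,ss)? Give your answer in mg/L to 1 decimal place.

9.3 mg/L

τ/t½ = 21/17 ≈ 1.2353, so fraction remaining f = (1/2)^(21/17) ≈ 0.4248.
Each bolus raises the concentration by D/Vd = 2253/179 ≈ 12.587 mg/L.
Steady-state trough Cmin,ss = C₀·f/(1−f) ≈ 12.587 × 0.4248/0.5752 ≈ 9.296 mg/L.
Trough 9.3 mg/L vs MEC 3 mg/L: adequate.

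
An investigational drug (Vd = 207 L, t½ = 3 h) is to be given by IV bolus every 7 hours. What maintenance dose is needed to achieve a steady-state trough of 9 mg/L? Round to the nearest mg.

7526 mg

τ/t½ = 7/3 ≈ 2.3333, so f = (1/2)^(7/3) ≈ 0.198425.
Cmin,ss = (D/Vd)·f/(1−f), so D = Cmin,ss·Vd·(1−f)/f.
D = 9 × 207 × (1−f)/f ≈ 9 × 207 × 4.03969 ≈ 7525.94 mg.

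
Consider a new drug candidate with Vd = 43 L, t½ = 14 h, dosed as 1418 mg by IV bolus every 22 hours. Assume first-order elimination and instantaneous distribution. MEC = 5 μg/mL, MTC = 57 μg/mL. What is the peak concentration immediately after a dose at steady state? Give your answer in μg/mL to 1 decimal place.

k = ln2/t½ = ln2/14 ≈ 0.049511 h⁻¹; fraction remaining f = e^(−kτ) = e^(−0.049511×22) ≈ 0.3365.
Accumulation ratio R = 1/(1 − f) ≈ 1/0.6635 ≈ 1.5072.
Single-dose peak C₀ = D/Vd = 1418/43 ≈ 32.977 μg/mL.
Cmax,ss = C₀/(1 − f) ≈ 32.977/0.6635 ≈ 49.702 μg/mL.
Peak 49.7 μg/mL vs MTC 57 μg/mL: below toxic threshold.

49.7 μg/mL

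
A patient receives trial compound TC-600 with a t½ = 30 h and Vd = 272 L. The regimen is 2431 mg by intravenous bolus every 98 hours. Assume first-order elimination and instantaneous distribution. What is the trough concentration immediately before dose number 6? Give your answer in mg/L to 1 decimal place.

1.0 mg/L

f = (1/2)^(τ/t½) = (1/2)^(98/30) ≈ 0.1039.
C₀ = D/Vd = 2431/272 ≈ 8.938 mg/L.
Before the 6th dose, 5 doses have been given. Superposition: Cmin = C₀·(f + f² + … + f^5).
≈ 8.938 × (0.1039 + 0.0108 + 0.0011 + 0.0001 + 0.0000) ≈ 8.938 × 0.1159 ≈ 1.036 mg/L.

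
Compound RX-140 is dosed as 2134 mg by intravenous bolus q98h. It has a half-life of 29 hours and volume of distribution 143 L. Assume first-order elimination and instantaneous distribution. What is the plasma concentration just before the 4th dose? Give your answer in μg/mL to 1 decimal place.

f = (1/2)^(τ/t½) = (1/2)^(98/29) ≈ 0.0961.
C₀ = D/Vd = 2134/143 ≈ 14.923 μg/mL.
Before the 4th dose, 3 doses have been given. Superposition: Cmin = C₀·(f + f² + … + f^3).
≈ 14.923 × (0.0961 + 0.0092 + 0.0009) ≈ 14.923 × 0.1062 ≈ 1.585 μg/mL.

1.6 μg/mL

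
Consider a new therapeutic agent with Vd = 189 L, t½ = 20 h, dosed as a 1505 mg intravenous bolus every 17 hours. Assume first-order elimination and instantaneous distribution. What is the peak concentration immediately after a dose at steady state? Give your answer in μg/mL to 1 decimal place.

17.9 μg/mL

Over one 17-h interval, 17/20 ≈ 0.85 half-lives elapse, leaving f ≈ 0.5548 of each dose.
At steady state, accumulation factor R = 1/(1 − e^(−kτ)) ≈ 2.2462.
Single-dose peak C₀ = D/Vd = 1505/189 ≈ 7.963 μg/mL.
Steady-state peak Cmax,ss = C₀·R ≈ 7.963 × 2.2462 ≈ 17.886 μg/mL.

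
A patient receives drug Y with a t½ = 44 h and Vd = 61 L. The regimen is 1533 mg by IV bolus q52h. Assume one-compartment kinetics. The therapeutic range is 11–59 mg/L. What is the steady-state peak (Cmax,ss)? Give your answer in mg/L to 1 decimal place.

τ/t½ = 52/44 ≈ 1.1818, so fraction remaining f = (1/2)^(52/44) ≈ 0.4408.
Accumulation ratio R = 1/(1 − f) ≈ 1/0.5592 ≈ 1.7883.
Single-dose peak C₀ = D/Vd = 1533/61 ≈ 25.131 mg/L.
Steady-state peak Cmax,ss = C₀·R ≈ 25.131 × 1.7883 ≈ 44.942 mg/L.
Peak 44.9 mg/L vs MTC 59 mg/L: below toxic threshold.

44.9 mg/L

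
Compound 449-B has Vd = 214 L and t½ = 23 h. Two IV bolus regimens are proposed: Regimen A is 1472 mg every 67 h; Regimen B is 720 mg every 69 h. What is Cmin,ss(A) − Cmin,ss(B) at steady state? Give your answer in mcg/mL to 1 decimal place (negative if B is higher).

0.6 mcg/mL

Regimen A: f = (1/2)^(67/23) ≈ 0.1328; Cmin,ss = (1472/214)·f/(1−f) ≈ 1.053 mcg/mL.
Regimen B: f = (1/2)^(69/23) ≈ 0.1250; Cmin,ss = (720/214)·f/(1−f) ≈ 0.481 mcg/mL.
Difference ≈ 1.053 − 0.481 ≈ 0.572 mcg/mL.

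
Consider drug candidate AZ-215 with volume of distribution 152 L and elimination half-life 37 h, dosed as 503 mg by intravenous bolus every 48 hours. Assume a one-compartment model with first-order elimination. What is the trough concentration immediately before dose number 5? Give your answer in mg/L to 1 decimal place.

f = (1/2)^(τ/t½) = (1/2)^(48/37) ≈ 0.4069.
C₀ = D/Vd = 503/152 ≈ 3.309 mg/L.
Before the 5th dose, 4 doses have been given. Superposition: Cmin = C₀·(f + f² + … + f^4).
≈ 3.309 × (0.4069 + 0.1656 + 0.0674 + 0.0274) ≈ 3.309 × 0.6673 ≈ 2.208 mg/L.

2.2 mg/L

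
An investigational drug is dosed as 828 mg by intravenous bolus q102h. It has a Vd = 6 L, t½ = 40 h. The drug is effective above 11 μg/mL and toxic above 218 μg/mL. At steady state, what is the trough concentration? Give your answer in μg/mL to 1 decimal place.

τ/t½ = 102/40 ≈ 2.55, so fraction remaining f = (1/2)^(102/40) ≈ 0.1708.
At steady state, accumulation factor R = 1/(1 − e^(−kτ)) ≈ 1.2060.
Single-dose peak C₀ = D/Vd = 828/6 ≈ 138.000 μg/mL.
Cmax,ss = C₀/(1 − f) ≈ 138.000/0.8292 ≈ 166.425 μg/mL.
Steady-state trough Cmin,ss = Cmax,ss·f ≈ 166.425 × 0.1708 ≈ 28.425 μg/mL.
Trough 28.4 μg/mL vs MEC 11 μg/mL: adequate.

28.4 μg/mL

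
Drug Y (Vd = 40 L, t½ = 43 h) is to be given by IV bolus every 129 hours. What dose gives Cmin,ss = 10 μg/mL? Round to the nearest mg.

τ/t½ = 129/43 ≈ 3, so f = (1/2)^(129/43) ≈ 0.125000.
Cmin,ss = (D/Vd)·f/(1−f), so D = Cmin,ss·Vd·(1−f)/f.
D = 10 × 40 × (1−f)/f ≈ 10 × 40 × 7.00000 ≈ 2800.00 mg.

2800 mg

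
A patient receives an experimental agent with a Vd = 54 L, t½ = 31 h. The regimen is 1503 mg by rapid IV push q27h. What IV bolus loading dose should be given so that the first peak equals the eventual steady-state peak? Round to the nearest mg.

f = (1/2)^(27/31) ≈ 0.546780; accumulation ratio R = 1/(1−f) ≈ 2.20643.
Loading dose to hit Cmax,ss on first dose: D_load = D_maint·R ≈ 1503 × 2.20643 ≈ 3316.26 mg.

3316 mg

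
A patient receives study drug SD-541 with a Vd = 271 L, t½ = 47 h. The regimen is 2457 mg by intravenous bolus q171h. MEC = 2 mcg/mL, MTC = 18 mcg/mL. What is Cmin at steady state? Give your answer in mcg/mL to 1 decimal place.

k = ln2/t½ = ln2/47 ≈ 0.014748 h⁻¹; fraction remaining f = e^(−kτ) = e^(−0.014748×171) ≈ 0.0803.
Each bolus raises the concentration by D/Vd = 2457/271 ≈ 9.066 mcg/mL.
Steady-state trough Cmin,ss = C₀·f/(1−f) ≈ 9.066 × 0.0803/0.9197 ≈ 0.792 mcg/mL.
Trough 0.8 mcg/mL vs MEC 2 mcg/mL: subtherapeutic.

0.8 mcg/mL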